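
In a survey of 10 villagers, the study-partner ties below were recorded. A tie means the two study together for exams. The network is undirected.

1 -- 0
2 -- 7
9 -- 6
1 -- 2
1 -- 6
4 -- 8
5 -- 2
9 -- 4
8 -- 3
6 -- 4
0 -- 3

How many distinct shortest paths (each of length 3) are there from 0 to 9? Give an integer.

1

The shortest distance is 3, and the only length-3 path is 0–1–6–9. So there is exactly 1 shortest path.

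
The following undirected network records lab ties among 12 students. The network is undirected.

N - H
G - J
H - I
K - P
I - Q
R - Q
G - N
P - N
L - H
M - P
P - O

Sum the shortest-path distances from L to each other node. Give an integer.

34

Distances from L: G:3, H:1, I:2, J:4, K:4, M:4, N:2, O:4, P:3, Q:3, R:4.
Sum = 3 + 1 + 2 + 4 + 4 + 4 + 2 + 4 + 3 + 3 + 4 = 34.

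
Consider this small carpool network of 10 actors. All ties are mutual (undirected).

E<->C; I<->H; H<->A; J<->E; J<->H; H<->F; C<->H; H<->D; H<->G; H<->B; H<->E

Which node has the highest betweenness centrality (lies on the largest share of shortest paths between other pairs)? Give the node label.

Unnormalized betweenness of each node: A:0, B:0, C:0, D:0, E:1/2, F:0, G:0, H:67/2, I:0, J:0.
H has the largest value, 67/2, making it the main broker — the node through which the most shortest paths run.

H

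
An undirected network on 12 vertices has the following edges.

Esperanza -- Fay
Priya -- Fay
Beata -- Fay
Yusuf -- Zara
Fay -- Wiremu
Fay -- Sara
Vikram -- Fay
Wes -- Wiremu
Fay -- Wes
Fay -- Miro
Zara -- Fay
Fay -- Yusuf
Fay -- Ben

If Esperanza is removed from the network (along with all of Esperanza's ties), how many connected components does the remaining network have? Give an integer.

1

Esperanza's neighbors (Fay) remain reachable from one another through other ties, so the rest of the network stays in one piece.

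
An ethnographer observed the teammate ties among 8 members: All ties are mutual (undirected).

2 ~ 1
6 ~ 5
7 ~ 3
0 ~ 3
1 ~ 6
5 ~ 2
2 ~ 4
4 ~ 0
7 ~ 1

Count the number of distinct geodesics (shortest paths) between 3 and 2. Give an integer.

The shortest distance is 3. The length-3 paths are: 3–0–4–2; 3–7–1–2.
That gives 2 distinct shortest paths.

2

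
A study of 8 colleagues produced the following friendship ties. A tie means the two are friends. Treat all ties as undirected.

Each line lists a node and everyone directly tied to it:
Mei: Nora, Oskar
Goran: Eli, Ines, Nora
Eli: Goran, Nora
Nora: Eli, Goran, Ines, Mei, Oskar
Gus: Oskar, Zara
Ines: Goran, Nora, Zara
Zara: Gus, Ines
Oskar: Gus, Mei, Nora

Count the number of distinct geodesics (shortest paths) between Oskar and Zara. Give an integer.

The shortest distance is 2, and the only length-2 path is Oskar–Gus–Zara. So there is exactly 1 shortest path.

1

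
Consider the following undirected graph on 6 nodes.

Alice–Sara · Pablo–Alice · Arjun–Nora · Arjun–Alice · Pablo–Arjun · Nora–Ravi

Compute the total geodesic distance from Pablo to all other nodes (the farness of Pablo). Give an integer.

Distances from Pablo: Alice:1, Arjun:1, Nora:2, Ravi:3, Sara:2.
Sum = 1 + 1 + 2 + 3 + 2 = 9.

9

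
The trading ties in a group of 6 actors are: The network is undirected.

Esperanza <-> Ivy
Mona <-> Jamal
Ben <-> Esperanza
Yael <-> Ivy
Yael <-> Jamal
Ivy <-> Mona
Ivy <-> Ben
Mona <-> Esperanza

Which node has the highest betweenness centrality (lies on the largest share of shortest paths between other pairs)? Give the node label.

Ivy

Unnormalized betweenness of each node: Ben:0, Esperanza:5/6, Ivy:11/3, Jamal:1/2, Mona:13/6, Yael:5/6.
Ivy has the largest value, 11/3, making it the main broker — the node through which the most shortest paths run.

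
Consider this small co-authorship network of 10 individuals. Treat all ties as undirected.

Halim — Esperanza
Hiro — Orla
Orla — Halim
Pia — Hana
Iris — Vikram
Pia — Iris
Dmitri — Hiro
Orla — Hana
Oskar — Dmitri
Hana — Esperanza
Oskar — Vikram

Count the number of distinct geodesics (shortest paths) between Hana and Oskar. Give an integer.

2

The shortest distance is 4. The length-4 paths are: Hana–Orla–Hiro–Dmitri–Oskar; Hana–Pia–Iris–Vikram–Oskar.
That gives 2 distinct shortest paths.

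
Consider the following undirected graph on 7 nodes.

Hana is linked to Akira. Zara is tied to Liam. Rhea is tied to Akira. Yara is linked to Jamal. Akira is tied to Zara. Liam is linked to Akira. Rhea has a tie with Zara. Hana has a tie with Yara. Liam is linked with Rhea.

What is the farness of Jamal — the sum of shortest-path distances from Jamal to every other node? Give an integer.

Distances from Jamal: Akira:3, Hana:2, Liam:4, Rhea:4, Yara:1, Zara:4.
Sum = 3 + 2 + 4 + 4 + 1 + 4 = 18.

18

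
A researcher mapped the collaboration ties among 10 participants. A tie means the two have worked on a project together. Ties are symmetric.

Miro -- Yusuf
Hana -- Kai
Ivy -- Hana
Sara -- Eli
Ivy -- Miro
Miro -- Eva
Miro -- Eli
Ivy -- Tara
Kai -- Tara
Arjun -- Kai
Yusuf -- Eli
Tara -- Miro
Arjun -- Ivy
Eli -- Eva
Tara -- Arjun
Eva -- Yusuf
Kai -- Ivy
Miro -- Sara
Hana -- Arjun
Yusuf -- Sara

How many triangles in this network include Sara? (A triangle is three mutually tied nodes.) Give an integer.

3

Sara's neighbors: Eli, Miro, and Yusuf.
Neighbor pairs that are themselves tied: Sara–Eli–Miro; Sara–Eli–Yusuf; Sara–Miro–Yusuf. Each forms one triangle with Sara, for 3 in total.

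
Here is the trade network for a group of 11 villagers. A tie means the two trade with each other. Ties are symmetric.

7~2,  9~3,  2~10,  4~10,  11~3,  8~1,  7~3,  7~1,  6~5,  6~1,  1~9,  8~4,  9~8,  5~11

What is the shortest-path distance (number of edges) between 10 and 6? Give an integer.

One shortest route is 10 – 2 – 7 – 1 – 6, which uses 4 edges, and at distance 3 from 10 we only reach {1, 3, 9}, which does not include 6. So d(10,6) = 4.

4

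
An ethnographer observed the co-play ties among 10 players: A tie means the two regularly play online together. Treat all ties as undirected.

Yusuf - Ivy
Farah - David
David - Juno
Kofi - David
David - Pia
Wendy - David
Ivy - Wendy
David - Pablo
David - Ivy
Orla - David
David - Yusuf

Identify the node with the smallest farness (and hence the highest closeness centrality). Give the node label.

Farness (sum of distances to all others) for each node — David:9, Farah:17, Ivy:15, Juno:17, Kofi:17, Orla:17, Pablo:17, Pia:17, Wendy:16, Yusuf:16.
The smallest farness is 9, for David, so David has the highest closeness.

David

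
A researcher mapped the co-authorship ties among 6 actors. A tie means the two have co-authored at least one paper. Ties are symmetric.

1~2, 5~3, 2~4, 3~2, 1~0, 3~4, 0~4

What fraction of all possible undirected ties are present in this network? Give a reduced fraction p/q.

7/15

There are 7 edges and 6 nodes, so the maximum possible is C(6,2) = 15.
Density = 7/15.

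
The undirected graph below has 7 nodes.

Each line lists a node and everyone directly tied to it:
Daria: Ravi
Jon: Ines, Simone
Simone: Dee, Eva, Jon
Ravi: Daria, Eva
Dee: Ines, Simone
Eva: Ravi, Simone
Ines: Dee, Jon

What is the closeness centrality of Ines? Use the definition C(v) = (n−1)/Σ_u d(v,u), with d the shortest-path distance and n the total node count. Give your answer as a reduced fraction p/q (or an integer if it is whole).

Distances from Ines: Daria:5, Dee:1, Eva:3, Jon:1, Ravi:4, Simone:2. Sum = 16.
n = 7, so closeness = 6/16 = 3/8.

3/8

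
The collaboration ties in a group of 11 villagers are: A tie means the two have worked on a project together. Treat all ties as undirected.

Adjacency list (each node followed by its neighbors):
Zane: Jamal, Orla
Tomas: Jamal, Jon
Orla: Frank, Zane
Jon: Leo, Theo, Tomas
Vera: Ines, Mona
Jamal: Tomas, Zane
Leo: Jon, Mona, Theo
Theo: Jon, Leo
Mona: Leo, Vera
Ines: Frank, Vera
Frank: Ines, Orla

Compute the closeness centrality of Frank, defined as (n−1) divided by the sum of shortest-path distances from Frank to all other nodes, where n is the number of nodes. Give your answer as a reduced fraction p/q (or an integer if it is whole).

Distances from Frank: Ines:1, Jamal:3, Jon:5, Leo:4, Mona:3, Orla:1, Theo:5, Tomas:4, Vera:2, Zane:2. Sum = 30.
n = 11, so closeness = 10/30 = 1/3.

1/3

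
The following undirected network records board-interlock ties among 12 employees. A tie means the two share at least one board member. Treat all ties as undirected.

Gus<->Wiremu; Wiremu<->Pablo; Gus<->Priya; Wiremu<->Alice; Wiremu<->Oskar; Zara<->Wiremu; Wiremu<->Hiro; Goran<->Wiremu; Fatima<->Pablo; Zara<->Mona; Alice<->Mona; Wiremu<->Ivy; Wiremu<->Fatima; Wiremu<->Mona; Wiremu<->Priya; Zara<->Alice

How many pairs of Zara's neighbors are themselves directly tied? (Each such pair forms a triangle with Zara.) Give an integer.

Zara's neighbors: Alice, Mona, and Wiremu.
Neighbor pairs that are themselves tied: Zara–Alice–Mona; Zara–Alice–Wiremu; Zara–Mona–Wiremu. Each forms one triangle with Zara, for 3 in total.

3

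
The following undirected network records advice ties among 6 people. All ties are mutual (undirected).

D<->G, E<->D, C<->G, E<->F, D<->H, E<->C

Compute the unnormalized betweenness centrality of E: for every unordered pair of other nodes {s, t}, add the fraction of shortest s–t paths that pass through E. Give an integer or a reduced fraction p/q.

5

Pairs whose geodesics pass through E — F–D: 1; F–H: 1; F–C: 1; F–G: 2/2; D–C: 1/2; H–C: 1/2.
All other pairs contribute 0.
Summing the contributions gives betweenness(E) = 5.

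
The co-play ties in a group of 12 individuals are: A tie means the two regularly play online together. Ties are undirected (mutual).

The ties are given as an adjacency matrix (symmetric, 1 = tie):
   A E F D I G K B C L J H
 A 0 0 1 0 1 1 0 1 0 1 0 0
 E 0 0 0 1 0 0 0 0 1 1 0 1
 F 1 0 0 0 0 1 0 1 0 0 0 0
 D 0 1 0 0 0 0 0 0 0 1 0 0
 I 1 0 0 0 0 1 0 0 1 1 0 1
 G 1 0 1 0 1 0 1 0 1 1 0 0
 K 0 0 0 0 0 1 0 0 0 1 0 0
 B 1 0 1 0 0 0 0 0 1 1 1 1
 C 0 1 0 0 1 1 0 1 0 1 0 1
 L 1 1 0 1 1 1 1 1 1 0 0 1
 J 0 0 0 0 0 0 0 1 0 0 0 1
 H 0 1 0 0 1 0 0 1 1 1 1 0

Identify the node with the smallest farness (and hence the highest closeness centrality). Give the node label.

Farness (sum of distances to all others) for each node — A:17, B:16, C:16, D:22, E:19, F:21, G:17, H:16, I:17, J:23, K:21, L:13.
The smallest farness is 13, for L, so L has the highest closeness.

L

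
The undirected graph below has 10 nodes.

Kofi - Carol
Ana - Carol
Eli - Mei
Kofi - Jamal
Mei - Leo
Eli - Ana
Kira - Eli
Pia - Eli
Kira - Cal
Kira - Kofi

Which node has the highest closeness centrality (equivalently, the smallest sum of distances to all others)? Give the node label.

Eli

Farness (sum of distances to all others) for each node — Ana:19, Cal:24, Carol:21, Eli:15, Jamal:27, Kira:16, Kofi:19, Leo:29, Mei:21, Pia:23.
The smallest farness is 15, for Eli, so Eli has the highest closeness.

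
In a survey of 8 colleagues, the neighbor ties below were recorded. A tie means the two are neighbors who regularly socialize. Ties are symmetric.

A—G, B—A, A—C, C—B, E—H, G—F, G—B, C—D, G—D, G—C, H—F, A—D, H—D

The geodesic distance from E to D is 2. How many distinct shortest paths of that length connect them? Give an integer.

The shortest distance is 2, and the only length-2 path is E–H–D. So there is exactly 1 shortest path.

1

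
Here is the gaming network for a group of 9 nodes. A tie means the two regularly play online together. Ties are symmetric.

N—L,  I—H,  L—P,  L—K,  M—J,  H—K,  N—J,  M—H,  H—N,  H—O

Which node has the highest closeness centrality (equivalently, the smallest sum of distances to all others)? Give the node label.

H

Farness (sum of distances to all others) for each node — H:12, I:19, J:18, K:15, L:16, M:17, N:13, O:19, P:23.
The smallest farness is 12, for H, so H has the highest closeness.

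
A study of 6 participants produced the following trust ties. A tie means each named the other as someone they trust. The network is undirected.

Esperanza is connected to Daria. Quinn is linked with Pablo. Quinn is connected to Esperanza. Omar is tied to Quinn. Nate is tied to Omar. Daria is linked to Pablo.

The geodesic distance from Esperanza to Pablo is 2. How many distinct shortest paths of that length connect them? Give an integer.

The shortest distance is 2. The length-2 paths are: Esperanza–Quinn–Pablo; Esperanza–Daria–Pablo.
That gives 2 distinct shortest paths.

2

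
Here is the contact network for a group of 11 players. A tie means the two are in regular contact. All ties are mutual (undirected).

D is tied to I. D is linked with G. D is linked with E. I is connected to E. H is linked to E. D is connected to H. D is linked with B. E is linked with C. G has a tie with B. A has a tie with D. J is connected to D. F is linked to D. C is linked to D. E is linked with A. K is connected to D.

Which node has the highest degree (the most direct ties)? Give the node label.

D

Degrees — A:2, B:2, C:2, D:10, E:5, F:1, G:2, H:2, I:2, J:1, K:1.
The maximum is 10, attained only by D.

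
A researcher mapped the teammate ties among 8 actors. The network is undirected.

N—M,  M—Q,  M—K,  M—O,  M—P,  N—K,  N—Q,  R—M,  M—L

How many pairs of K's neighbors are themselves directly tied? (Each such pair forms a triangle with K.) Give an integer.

1

K's neighbors: M and N.
Neighbor pairs that are themselves tied: K–M–N. Each forms one triangle with K, for 1 in total.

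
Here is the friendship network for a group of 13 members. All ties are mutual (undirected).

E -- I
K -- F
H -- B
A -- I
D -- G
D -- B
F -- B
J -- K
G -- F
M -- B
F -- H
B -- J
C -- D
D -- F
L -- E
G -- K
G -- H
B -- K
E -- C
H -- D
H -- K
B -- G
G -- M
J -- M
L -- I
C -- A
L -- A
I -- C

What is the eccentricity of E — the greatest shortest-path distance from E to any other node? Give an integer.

4

Distances from E: A:2, B:3, C:1, D:2, F:3, G:3, H:3, I:1, J:4, K:4, L:1, M:4.
The largest is 4 (to K, M, and J), so the eccentricity of E is 4.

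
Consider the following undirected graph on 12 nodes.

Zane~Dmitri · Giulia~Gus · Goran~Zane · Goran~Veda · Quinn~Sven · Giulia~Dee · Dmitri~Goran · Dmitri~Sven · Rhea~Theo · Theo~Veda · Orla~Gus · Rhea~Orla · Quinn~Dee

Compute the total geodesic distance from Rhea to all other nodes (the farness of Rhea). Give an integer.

Distances from Rhea: Dee:4, Dmitri:4, Giulia:3, Goran:3, Gus:2, Orla:1, Quinn:5, Sven:5, Theo:1, Veda:2, Zane:4.
Sum = 4 + 4 + 3 + 3 + 2 + 1 + 5 + 5 + 1 + 2 + 4 = 34.

34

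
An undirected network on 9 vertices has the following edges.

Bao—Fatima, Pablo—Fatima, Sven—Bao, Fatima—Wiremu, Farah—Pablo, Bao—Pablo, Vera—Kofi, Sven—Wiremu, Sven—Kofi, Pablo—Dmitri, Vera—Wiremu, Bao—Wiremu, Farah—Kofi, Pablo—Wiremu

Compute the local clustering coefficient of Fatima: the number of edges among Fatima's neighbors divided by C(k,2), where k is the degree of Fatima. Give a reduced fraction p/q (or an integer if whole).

Fatima's neighbors: Bao, Pablo, and Wiremu (k = 3).
Possible neighbor pairs: C(3,2) = 3. Edges among them: Bao–Pablo, Bao–Wiremu, Pablo–Wiremu → e = 3.
Clustering(Fatima) = 3/3 = 1.

1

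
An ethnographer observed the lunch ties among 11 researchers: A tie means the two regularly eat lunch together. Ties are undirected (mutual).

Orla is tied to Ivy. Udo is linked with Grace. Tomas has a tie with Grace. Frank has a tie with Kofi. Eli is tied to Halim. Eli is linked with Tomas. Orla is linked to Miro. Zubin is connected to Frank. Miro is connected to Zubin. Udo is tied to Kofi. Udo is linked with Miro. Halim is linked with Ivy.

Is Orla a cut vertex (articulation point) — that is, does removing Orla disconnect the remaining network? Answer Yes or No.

No

Even without Orla, every remaining node can still reach every other (the residual graph is connected), so Orla is not a cut vertex.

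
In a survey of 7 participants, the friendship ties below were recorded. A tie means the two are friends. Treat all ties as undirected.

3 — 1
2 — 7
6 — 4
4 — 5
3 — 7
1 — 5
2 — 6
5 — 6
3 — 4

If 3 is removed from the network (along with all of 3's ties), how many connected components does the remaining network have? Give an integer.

3's neighbors (1, 4, and 7) remain reachable from one another through other ties, so the rest of the network stays in one piece.

1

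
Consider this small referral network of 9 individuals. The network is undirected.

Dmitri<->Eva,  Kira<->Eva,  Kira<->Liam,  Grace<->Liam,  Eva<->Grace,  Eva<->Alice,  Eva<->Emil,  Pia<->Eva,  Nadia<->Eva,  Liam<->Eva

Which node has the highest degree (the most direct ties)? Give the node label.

Eva

Degrees — Alice:1, Dmitri:1, Emil:1, Eva:8, Grace:2, Kira:2, Liam:3, Nadia:1, Pia:1.
The maximum is 8, attained only by Eva.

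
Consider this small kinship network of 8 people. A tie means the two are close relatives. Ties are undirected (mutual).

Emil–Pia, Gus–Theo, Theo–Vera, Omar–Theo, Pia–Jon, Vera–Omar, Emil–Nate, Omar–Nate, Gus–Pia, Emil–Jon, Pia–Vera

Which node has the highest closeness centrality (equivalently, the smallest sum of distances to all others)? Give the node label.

Farness (sum of distances to all others) for each node — Emil:12, Gus:13, Jon:14, Nate:13, Omar:12, Pia:10, Theo:13, Vera:11.
The smallest farness is 10, for Pia, so Pia has the highest closeness.

Pia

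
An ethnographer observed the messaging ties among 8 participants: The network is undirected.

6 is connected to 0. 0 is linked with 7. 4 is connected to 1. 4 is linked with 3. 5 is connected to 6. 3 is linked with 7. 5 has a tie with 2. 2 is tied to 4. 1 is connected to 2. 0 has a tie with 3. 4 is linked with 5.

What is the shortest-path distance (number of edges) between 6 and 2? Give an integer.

2

One shortest route is 6 – 5 – 2, which uses 2 edges, and 6 and 2 are not directly tied, so nothing shorter exists. So d(6,2) = 2.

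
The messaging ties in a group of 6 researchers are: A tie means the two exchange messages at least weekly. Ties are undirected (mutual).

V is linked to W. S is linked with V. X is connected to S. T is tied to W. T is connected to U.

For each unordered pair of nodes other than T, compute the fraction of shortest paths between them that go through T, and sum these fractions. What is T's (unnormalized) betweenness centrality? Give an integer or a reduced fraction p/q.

Pairs whose geodesics pass through T — V–U: 1; X–U: 1; U–S: 1; U–W: 1.
All other pairs contribute 0.
Summing the contributions gives betweenness(T) = 4.

4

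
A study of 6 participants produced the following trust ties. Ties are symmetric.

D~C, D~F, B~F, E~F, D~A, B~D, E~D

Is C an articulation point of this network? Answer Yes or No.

Even without C, every remaining node can still reach every other (the residual graph is connected), so C is not a cut vertex.

No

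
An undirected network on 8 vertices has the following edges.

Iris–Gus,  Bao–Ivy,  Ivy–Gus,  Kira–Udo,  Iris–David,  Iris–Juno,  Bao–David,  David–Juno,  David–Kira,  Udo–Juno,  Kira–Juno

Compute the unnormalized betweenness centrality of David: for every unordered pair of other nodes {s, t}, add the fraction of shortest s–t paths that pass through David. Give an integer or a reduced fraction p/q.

43/6

Pairs whose geodesics pass through David — Kira–Iris: 1/2; Kira–Gus: 1/2; Kira–Ivy: 1; Kira–Bao: 1; Udo–Ivy: 2/3; Udo–Bao: 2/2; Juno–Ivy: 1/2; Juno–Bao: 1; Iris–Bao: 1.
All other pairs contribute 0.
Summing the contributions gives betweenness(David) = 43/6.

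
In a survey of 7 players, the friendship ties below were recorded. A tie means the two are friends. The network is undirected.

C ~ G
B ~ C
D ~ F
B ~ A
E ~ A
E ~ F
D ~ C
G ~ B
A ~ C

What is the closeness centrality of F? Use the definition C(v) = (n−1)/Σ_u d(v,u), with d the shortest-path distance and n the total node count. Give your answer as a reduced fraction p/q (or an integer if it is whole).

Distances from F: A:2, B:3, C:2, D:1, E:1, G:3. Sum = 12.
n = 7, so closeness = 6/12 = 1/2.

1/2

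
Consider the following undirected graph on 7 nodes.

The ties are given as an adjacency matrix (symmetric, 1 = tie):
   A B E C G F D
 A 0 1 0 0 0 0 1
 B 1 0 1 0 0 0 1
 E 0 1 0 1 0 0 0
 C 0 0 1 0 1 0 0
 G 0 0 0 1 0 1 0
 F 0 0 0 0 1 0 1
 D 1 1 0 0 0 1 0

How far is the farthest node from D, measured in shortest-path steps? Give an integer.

3

Distances from D: A:1, B:1, C:3, E:2, F:1, G:2.
The largest is 3 (to C), so the eccentricity of D is 3.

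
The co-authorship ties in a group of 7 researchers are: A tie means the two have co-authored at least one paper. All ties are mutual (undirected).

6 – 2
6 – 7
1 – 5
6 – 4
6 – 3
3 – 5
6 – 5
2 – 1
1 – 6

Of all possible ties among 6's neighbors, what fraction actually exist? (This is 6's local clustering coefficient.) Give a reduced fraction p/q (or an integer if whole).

6's neighbors: 1, 2, 3, 4, 5, and 7 (k = 6).
Possible neighbor pairs: C(6,2) = 15. Edges among them: 1–2, 1–5, 3–5 → e = 3.
Clustering(6) = 3/15 = 1/5.

1/5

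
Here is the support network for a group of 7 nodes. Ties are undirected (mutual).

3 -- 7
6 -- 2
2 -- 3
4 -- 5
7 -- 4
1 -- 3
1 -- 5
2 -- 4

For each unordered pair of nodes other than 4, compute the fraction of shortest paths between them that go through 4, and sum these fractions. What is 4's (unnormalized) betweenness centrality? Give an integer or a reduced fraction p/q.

4

Pairs whose geodesics pass through 4 — 2–5: 1; 2–7: 1/2; 5–6: 1; 5–7: 1; 6–7: 1/2.
All other pairs contribute 0.
Summing the contributions gives betweenness(4) = 4.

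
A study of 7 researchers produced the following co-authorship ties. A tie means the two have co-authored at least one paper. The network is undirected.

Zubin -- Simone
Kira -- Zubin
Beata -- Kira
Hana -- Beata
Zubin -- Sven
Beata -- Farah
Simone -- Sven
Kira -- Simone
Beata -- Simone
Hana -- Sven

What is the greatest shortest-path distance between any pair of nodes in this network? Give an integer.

Eccentricity of each node (its greatest distance to any other): Beata:2, Farah:3, Hana:2, Kira:2, Simone:2, Sven:3, Zubin:3.
The maximum eccentricity is 3, realized for instance by the pair Sven–Farah via Sven – Hana – Beata – Farah. So the diameter is 3.

3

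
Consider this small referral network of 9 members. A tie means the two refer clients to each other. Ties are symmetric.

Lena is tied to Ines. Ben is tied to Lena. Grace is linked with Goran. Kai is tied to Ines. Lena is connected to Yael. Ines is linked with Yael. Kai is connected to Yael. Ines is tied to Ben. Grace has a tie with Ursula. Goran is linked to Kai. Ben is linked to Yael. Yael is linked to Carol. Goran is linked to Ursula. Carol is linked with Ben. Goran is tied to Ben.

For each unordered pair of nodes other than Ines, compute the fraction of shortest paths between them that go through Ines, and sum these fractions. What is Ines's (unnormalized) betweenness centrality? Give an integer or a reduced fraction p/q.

5/6

Pairs whose geodesics pass through Ines — Lena–Kai: 1/2; Ben–Kai: 1/3.
All other pairs contribute 0.
Summing the contributions gives betweenness(Ines) = 5/6.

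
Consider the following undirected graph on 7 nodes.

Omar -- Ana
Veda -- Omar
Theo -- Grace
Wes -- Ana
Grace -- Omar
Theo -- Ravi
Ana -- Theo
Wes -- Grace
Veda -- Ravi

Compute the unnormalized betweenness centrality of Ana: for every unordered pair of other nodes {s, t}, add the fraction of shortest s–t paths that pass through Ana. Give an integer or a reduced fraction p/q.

5/2

Pairs whose geodesics pass through Ana — Wes–Omar: 1/2; Wes–Veda: 1/2; Wes–Ravi: 1/2; Wes–Theo: 1/2; Omar–Theo: 1/2.
All other pairs contribute 0.
Summing the contributions gives betweenness(Ana) = 5/2.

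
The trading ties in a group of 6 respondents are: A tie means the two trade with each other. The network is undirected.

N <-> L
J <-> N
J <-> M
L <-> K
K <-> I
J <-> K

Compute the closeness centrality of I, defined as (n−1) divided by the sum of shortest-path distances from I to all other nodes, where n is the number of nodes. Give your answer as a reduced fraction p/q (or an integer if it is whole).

5/11

Distances from I: J:2, K:1, L:2, M:3, N:3. Sum = 11.
n = 6, so closeness = 5/11.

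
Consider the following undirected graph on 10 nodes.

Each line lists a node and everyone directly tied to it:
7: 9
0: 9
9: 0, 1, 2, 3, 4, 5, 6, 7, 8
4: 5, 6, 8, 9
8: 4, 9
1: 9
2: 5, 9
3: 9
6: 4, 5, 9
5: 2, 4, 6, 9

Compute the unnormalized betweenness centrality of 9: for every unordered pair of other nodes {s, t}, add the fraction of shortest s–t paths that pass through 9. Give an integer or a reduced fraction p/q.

29

Pairs whose geodesics pass through 9 — 6–7: 1; 6–1: 1; 6–3: 1; 6–8: 1/2; 6–2: 1/2; 6–0: 1; 7–5: 1; 7–1: 1; 7–3: 1; 7–4: 1; 7–8: 1; 7–2: 1; 7–0: 1; 5–1: 1 … (+17 more pairs).
All other pairs contribute 0.
Summing the contributions gives betweenness(9) = 29.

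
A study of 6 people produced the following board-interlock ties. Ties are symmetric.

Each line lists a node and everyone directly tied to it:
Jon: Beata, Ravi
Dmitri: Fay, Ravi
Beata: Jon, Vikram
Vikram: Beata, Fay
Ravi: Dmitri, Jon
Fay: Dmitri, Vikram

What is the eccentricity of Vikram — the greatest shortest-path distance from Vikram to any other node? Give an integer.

Distances from Vikram: Beata:1, Dmitri:2, Fay:1, Jon:2, Ravi:3.
The largest is 3 (to Ravi), so the eccentricity of Vikram is 3.

3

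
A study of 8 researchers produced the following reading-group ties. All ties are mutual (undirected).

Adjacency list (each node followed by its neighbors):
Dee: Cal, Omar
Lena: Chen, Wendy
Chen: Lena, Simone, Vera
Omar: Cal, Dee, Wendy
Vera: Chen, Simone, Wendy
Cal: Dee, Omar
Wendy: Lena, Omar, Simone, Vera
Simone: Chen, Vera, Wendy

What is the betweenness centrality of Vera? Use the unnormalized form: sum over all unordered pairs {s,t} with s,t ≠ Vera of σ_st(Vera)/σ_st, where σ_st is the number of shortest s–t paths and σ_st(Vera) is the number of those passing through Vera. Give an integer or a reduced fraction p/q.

4/3

Pairs whose geodesics pass through Vera — Dee–Chen: 1/3; Omar–Chen: 1/3; Cal–Chen: 1/3; Wendy–Chen: 1/3.
All other pairs contribute 0.
Summing the contributions gives betweenness(Vera) = 4/3.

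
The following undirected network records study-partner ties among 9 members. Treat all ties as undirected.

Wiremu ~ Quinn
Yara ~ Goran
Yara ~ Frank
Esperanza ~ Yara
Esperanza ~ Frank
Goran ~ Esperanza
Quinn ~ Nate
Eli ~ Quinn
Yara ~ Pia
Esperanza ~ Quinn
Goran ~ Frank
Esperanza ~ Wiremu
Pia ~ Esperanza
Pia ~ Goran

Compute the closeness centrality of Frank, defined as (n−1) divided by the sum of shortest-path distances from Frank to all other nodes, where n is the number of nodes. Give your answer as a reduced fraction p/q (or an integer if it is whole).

Distances from Frank: Eli:3, Esperanza:1, Goran:1, Nate:3, Pia:2, Quinn:2, Wiremu:2, Yara:1. Sum = 15.
n = 9, so closeness = 8/15.

8/15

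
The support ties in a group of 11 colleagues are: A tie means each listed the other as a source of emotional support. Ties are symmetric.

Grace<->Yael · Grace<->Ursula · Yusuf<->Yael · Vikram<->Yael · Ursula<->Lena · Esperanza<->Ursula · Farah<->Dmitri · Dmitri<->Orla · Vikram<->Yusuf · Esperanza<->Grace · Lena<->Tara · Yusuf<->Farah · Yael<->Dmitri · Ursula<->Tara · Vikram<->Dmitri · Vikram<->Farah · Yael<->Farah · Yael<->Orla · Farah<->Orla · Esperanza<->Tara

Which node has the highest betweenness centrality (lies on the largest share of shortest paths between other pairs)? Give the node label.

Unnormalized betweenness of each node: Dmitri:1/3, Esperanza:7/2, Farah:7/6, Grace:24, Lena:0, Orla:0, Tara:1/2, Ursula:11, Vikram:1/3, Yael:157/6, Yusuf:0.
Yael has the largest value, 157/6, making it the main broker — the node through which the most shortest paths run.

Yael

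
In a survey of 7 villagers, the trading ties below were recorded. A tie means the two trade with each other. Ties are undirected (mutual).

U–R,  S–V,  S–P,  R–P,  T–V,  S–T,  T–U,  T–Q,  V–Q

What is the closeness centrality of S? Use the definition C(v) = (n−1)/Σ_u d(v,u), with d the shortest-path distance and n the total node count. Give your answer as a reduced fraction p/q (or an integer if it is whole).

2/3

Distances from S: P:1, Q:2, R:2, T:1, U:2, V:1. Sum = 9.
n = 7, so closeness = 6/9 = 2/3.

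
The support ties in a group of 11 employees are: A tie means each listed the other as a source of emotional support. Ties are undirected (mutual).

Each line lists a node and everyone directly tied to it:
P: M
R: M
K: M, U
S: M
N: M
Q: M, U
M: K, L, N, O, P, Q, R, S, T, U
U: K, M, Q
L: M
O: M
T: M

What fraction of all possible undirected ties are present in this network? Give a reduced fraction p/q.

There are 12 edges and 11 nodes, so the maximum possible is C(11,2) = 55.
Density = 12/55.

12/55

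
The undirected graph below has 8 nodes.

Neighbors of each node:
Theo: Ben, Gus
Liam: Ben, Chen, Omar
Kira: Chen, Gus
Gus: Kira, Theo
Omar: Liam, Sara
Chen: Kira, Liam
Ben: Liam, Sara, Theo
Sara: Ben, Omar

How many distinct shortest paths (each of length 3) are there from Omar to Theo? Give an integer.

2

The shortest distance is 3. The length-3 paths are: Omar–Sara–Ben–Theo; Omar–Liam–Ben–Theo.
That gives 2 distinct shortest paths.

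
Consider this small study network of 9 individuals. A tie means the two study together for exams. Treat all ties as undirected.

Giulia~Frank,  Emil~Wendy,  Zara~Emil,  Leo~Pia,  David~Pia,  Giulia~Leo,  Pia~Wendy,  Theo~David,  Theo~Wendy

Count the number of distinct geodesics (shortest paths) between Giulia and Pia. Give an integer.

The shortest distance is 2, and the only length-2 path is Giulia–Leo–Pia. So there is exactly 1 shortest path.

1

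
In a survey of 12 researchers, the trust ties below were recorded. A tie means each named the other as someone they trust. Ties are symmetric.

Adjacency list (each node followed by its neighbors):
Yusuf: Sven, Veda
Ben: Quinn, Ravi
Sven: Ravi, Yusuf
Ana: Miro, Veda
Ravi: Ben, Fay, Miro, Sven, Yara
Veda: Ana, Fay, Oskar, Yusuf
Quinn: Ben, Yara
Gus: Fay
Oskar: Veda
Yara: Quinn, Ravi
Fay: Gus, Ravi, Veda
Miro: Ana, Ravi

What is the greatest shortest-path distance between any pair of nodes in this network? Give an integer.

5

Eccentricity of each node (its greatest distance to any other): Ana:4, Ben:4, Fay:3, Gus:4, Miro:3, Oskar:5, Quinn:5, Ravi:3, Sven:3, Veda:4, Yara:4, Yusuf:4.
The maximum eccentricity is 5, realized for instance by the pair Quinn–Oskar via Quinn – Ben – Ravi – Fay – Veda – Oskar. So the diameter is 5.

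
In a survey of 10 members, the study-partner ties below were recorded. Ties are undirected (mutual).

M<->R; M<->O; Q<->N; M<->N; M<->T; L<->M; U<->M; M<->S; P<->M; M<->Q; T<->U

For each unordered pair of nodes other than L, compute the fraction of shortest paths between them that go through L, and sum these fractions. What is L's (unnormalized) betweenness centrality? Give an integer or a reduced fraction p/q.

No shortest path between any pair of other nodes passes through L.
Summing the contributions gives betweenness(L) = 0.

0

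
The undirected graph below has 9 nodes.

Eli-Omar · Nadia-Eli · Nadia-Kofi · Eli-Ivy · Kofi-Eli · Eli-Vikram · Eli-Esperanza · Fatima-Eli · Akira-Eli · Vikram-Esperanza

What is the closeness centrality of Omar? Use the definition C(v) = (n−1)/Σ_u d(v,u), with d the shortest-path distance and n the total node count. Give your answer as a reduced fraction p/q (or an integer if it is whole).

Distances from Omar: Akira:2, Eli:1, Esperanza:2, Fatima:2, Ivy:2, Kofi:2, Nadia:2, Vikram:2. Sum = 15.
n = 9, so closeness = 8/15.

8/15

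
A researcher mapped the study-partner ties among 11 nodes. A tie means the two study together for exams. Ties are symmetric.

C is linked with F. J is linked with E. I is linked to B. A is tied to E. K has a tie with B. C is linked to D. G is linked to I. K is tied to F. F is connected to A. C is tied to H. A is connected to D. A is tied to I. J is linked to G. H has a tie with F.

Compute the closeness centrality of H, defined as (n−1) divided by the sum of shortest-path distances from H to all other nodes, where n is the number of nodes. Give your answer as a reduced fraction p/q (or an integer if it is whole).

2/5

Distances from H: A:2, B:3, C:1, D:2, E:3, F:1, G:4, I:3, J:4, K:2. Sum = 25.
n = 11, so closeness = 10/25 = 2/5.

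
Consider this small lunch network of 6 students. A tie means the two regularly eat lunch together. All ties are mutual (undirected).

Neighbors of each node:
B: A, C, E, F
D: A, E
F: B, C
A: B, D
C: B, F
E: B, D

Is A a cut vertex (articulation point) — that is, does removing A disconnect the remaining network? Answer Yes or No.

Even without A, every remaining node can still reach every other (the residual graph is connected), so A is not a cut vertex.

No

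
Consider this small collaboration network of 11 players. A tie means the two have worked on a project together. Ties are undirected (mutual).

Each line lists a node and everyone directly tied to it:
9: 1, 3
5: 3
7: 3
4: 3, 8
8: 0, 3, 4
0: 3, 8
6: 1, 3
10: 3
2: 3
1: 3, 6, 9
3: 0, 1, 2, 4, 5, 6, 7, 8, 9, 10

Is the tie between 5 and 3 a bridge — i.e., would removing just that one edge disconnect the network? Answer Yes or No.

Yes

Without the 5–3 edge there is no alternate route between 5 and 3, so the network disconnects. It is a bridge.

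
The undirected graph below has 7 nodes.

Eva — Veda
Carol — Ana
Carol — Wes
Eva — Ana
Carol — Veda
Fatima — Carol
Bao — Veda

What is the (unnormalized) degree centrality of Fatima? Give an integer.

Fatima is directly tied to Carol. That is 1 neighbor, so the degree of Fatima is 1.

1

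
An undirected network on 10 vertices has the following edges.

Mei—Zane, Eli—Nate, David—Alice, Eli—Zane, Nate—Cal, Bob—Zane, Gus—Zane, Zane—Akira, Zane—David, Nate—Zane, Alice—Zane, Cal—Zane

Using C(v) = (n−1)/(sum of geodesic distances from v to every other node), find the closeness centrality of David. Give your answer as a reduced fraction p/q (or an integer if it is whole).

9/16

Distances from David: Akira:2, Alice:1, Bob:2, Cal:2, Eli:2, Gus:2, Mei:2, Nate:2, Zane:1. Sum = 16.
n = 10, so closeness = 9/16.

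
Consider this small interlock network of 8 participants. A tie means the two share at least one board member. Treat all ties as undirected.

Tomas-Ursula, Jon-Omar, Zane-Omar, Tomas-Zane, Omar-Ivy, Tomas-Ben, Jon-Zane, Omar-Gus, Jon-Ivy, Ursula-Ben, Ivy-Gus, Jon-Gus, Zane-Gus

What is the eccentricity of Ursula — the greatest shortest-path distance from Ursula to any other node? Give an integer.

Distances from Ursula: Ben:1, Gus:3, Ivy:4, Jon:3, Omar:3, Tomas:1, Zane:2.
The largest is 4 (to Ivy), so the eccentricity of Ursula is 4.

4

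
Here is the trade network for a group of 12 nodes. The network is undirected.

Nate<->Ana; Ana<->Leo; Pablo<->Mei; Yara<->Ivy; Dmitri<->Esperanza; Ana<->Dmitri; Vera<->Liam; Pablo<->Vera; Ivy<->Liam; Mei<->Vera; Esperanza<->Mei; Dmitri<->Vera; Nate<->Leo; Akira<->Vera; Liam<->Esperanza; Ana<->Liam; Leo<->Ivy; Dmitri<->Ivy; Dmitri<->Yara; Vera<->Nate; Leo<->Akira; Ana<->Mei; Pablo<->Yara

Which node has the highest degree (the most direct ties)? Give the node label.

Vera

Degrees — Akira:2, Ana:5, Dmitri:5, Esperanza:3, Ivy:4, Leo:4, Liam:4, Mei:4, Nate:3, Pablo:3, Vera:6, Yara:3.
The maximum is 6, attained only by Vera.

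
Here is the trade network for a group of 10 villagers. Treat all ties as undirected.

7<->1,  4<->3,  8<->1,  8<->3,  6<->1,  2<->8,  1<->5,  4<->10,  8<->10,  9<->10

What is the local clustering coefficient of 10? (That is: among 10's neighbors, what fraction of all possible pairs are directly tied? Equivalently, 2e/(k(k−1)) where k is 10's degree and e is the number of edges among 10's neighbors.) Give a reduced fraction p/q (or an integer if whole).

10's neighbors: 4, 8, and 9 (k = 3).
Possible neighbor pairs: C(3,2) = 3. Edges among them: none → e = 0.
Clustering(10) = 0/3 = 0.

0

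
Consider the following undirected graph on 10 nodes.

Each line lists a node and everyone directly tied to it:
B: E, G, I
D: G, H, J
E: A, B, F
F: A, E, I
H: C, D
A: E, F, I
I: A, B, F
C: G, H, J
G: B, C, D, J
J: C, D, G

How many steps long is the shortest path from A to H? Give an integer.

One shortest route is A – E – B – G – D – H, which uses 5 edges, and at distance 4 from A we only reach {C, D, J}, which does not include H. So d(A,H) = 5.

5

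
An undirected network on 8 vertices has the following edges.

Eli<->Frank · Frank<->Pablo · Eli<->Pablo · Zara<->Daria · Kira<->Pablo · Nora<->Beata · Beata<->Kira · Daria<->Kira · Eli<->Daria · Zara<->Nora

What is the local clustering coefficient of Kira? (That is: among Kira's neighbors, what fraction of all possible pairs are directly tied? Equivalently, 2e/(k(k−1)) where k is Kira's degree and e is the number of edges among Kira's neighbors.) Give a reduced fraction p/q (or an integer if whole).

0

Kira's neighbors: Beata, Daria, and Pablo (k = 3).
Possible neighbor pairs: C(3,2) = 3. Edges among them: none → e = 0.
Clustering(Kira) = 0/3 = 0.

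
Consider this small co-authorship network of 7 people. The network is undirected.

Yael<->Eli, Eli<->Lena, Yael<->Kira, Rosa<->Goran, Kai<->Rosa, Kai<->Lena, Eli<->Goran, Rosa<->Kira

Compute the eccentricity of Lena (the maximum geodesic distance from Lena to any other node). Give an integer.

Distances from Lena: Eli:1, Goran:2, Kai:1, Kira:3, Rosa:2, Yael:2.
The largest is 3 (to Kira), so the eccentricity of Lena is 3.

3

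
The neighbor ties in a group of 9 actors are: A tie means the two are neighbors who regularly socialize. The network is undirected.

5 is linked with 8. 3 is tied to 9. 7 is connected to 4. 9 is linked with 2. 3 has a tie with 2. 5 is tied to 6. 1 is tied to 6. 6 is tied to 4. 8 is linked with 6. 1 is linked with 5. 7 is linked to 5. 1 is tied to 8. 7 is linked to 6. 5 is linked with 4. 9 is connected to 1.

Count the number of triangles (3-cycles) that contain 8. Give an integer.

3

8's neighbors: 1, 5, and 6.
Neighbor pairs that are themselves tied: 8–1–5; 8–1–6; 8–5–6. Each forms one triangle with 8, for 3 in total.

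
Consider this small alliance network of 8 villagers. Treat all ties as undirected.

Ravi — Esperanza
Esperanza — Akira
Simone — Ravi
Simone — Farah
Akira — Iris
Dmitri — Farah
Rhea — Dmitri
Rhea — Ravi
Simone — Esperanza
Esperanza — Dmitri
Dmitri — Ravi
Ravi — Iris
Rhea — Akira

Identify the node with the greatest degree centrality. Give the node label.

Ravi

Degrees — Akira:3, Dmitri:4, Esperanza:4, Farah:2, Iris:2, Ravi:5, Rhea:3, Simone:3.
The maximum is 5, attained only by Ravi.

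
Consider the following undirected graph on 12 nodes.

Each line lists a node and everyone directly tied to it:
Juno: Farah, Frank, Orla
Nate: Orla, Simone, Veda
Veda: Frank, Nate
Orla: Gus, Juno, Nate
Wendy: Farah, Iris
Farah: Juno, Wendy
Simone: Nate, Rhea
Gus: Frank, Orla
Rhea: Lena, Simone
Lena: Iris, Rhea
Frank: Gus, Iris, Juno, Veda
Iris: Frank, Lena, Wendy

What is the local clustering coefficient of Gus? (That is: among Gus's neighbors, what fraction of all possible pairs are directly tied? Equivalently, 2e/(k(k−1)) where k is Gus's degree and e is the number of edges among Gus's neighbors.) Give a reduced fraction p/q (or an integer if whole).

Gus's neighbors: Frank and Orla (k = 2).
Possible neighbor pairs: C(2,2) = 1. Edges among them: none → e = 0.
Clustering(Gus) = 0/1.

0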